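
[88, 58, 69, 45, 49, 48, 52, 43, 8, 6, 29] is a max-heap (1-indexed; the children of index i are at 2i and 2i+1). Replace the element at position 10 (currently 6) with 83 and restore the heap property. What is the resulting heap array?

set index 10 from 6 to 83 → [88, 58, 69, 45, 49, 48, 52, 43, 8, 83, 29]
83 > parent 49 at index 5, swap → [88, 58, 69, 45, 83, 48, 52, 43, 8, 49, 29]
83 > parent 58 at index 2, swap → [88, 83, 69, 45, 58, 48, 52, 43, 8, 49, 29]

[88, 83, 69, 45, 58, 48, 52, 43, 8, 49, 29]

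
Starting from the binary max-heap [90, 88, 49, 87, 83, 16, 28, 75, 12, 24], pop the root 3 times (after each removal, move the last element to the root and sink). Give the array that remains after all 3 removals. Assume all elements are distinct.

extract-max #1 returns 90:
  remove root 90; move last element 24 to root → [24, 88, 49, 87, 83, 16, 28, 75, 12]
  24 vs larger child 88 at index 1, swap → [88, 24, 49, 87, 83, 16, 28, 75, 12]
  24 vs larger child 87 at index 3, swap → [88, 87, 49, 24, 83, 16, 28, 75, 12]
  24 vs larger child 75 at index 7, swap → [88, 87, 49, 75, 83, 16, 28, 24, 12]
extract-max #2 returns 88:
  remove root 88; move last element 12 to root → [12, 87, 49, 75, 83, 16, 28, 24]
  12 vs larger child 87 at index 1, swap → [87, 12, 49, 75, 83, 16, 28, 24]
  12 vs larger child 83 at index 4, swap → [87, 83, 49, 75, 12, 16, 28, 24]
extract-max #3 returns 87:
  remove root 87; move last element 24 to root → [24, 83, 49, 75, 12, 16, 28]
  24 vs larger child 83 at index 1, swap → [83, 24, 49, 75, 12, 16, 28]
  24 vs larger child 75 at index 3, swap → [83, 75, 49, 24, 12, 16, 28]

[83, 75, 49, 24, 12, 16, 28]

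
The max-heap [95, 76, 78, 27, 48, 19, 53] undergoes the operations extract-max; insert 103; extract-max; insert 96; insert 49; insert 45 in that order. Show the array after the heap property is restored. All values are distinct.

extract-max → returns 95:
  remove root 95; move last element 53 to root → [53, 76, 78, 27, 48, 19]
  53 vs larger child 78 at index 2, swap → [78, 76, 53, 27, 48, 19]
insert 103:
  append 103 at index 6 → [78, 76, 53, 27, 48, 19, 103]
  103 > parent 53 at index 2, swap → [78, 76, 103, 27, 48, 19, 53]
  103 > parent 78 at index 0, swap → [103, 76, 78, 27, 48, 19, 53]
extract-max → returns 103:
  remove root 103; move last element 53 to root → [53, 76, 78, 27, 48, 19]
  53 vs larger child 78 at index 2, swap → [78, 76, 53, 27, 48, 19]
insert 96:
  append 96 at index 6 → [78, 76, 53, 27, 48, 19, 96]
  96 > parent 53 at index 2, swap → [78, 76, 96, 27, 48, 19, 53]
  96 > parent 78 at index 0, swap → [96, 76, 78, 27, 48, 19, 53]
insert 49:
  append 49 at index 7 → [96, 76, 78, 27, 48, 19, 53, 49]
  49 > parent 27 at index 3, swap → [96, 76, 78, 49, 48, 19, 53, 27]
insert 45:
  append 45 at index 8 → [96, 76, 78, 49, 48, 19, 53, 27, 45] (no swap needed)

[96, 76, 78, 49, 48, 19, 53, 27, 45]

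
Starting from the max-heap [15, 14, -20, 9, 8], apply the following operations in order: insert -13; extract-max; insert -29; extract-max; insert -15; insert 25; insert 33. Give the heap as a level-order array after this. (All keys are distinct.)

insert -13:
  append -13 at index 5 → [15, 14, -20, 9, 8, -13]
  -13 > parent -20 at index 2, swap → [15, 14, -13, 9, 8, -20]
extract-max → returns 15:
  remove root 15; move last element -20 to root → [-20, 14, -13, 9, 8]
  -20 vs larger child 14 at index 1, swap → [14, -20, -13, 9, 8]
  -20 vs larger child 9 at index 3, swap → [14, 9, -13, -20, 8]
insert -29:
  append -29 at index 5 → [14, 9, -13, -20, 8, -29] (no swap needed)
extract-max → returns 14:
  remove root 14; move last element -29 to root → [-29, 9, -13, -20, 8]
  -29 vs larger child 9 at index 1, swap → [9, -29, -13, -20, 8]
  -29 vs larger child 8 at index 4, swap → [9, 8, -13, -20, -29]
insert -15:
  append -15 at index 5 → [9, 8, -13, -20, -29, -15] (no swap needed)
insert 25:
  append 25 at index 6 → [9, 8, -13, -20, -29, -15, 25]
  25 > parent -13 at index 2, swap → [9, 8, 25, -20, -29, -15, -13]
  25 > parent 9 at index 0, swap → [25, 8, 9, -20, -29, -15, -13]
insert 33:
  append 33 at index 7 → [25, 8, 9, -20, -29, -15, -13, 33]
  33 > parent -20 at index 3, swap → [25, 8, 9, 33, -29, -15, -13, -20]
  33 > parent 8 at index 1, swap → [25, 33, 9, 8, -29, -15, -13, -20]
  33 > parent 25 at index 0, swap → [33, 25, 9, 8, -29, -15, -13, -20]

[33, 25, 9, 8, -29, -15, -13, -20]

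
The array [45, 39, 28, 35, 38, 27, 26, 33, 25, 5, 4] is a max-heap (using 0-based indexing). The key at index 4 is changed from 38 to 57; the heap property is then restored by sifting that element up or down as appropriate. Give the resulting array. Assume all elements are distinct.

[57, 45, 28, 35, 39, 27, 26, 33, 25, 5, 4]

set index 4 from 38 to 57 → [45, 39, 28, 35, 57, 27, 26, 33, 25, 5, 4]
57 > parent 39 at index 1, swap → [45, 57, 28, 35, 39, 27, 26, 33, 25, 5, 4]
57 > parent 45 at index 0, swap → [57, 45, 28, 35, 39, 27, 26, 33, 25, 5, 4]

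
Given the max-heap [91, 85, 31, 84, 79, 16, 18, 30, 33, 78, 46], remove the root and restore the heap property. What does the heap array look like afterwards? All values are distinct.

remove root 91; move last element 46 to root → [46, 85, 31, 84, 79, 16, 18, 30, 33, 78]
46 vs larger child 85 at index 1, swap → [85, 46, 31, 84, 79, 16, 18, 30, 33, 78]
46 vs larger child 84 at index 3, swap → [85, 84, 31, 46, 79, 16, 18, 30, 33, 78]

[85, 84, 31, 46, 79, 16, 18, 30, 33, 78]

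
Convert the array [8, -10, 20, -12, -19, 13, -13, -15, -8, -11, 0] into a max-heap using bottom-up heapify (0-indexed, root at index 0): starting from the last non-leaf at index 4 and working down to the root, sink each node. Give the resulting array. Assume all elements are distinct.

sift down from index 4:
  -19 vs larger child 0 at index 10, swap → [8, -10, 20, -12, 0, 13, -13, -15, -8, -11, -19]
sift down from index 3:
  -12 vs larger child -8 at index 8, swap → [8, -10, 20, -8, 0, 13, -13, -15, -12, -11, -19]
sift down from index 2: already satisfies heap property
sift down from index 1:
  -10 vs larger child 0 at index 4, swap → [8, 0, 20, -8, -10, 13, -13, -15, -12, -11, -19]
sift down from index 0:
  8 vs larger child 20 at index 2, swap → [20, 0, 8, -8, -10, 13, -13, -15, -12, -11, -19]
  8 vs larger child 13 at index 5, swap → [20, 0, 13, -8, -10, 8, -13, -15, -12, -11, -19]

[20, 0, 13, -8, -10, 8, -13, -15, -12, -11, -19]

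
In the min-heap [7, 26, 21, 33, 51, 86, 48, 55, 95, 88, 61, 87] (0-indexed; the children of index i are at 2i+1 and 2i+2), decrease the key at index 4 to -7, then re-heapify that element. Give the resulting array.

set index 4 from 51 to -7 → [7, 26, 21, 33, -7, 86, 48, 55, 95, 88, 61, 87]
-7 < parent 26 at index 1, swap → [7, -7, 21, 33, 26, 86, 48, 55, 95, 88, 61, 87]
-7 < parent 7 at index 0, swap → [-7, 7, 21, 33, 26, 86, 48, 55, 95, 88, 61, 87]

[-7, 7, 21, 33, 26, 86, 48, 55, 95, 88, 61, 87]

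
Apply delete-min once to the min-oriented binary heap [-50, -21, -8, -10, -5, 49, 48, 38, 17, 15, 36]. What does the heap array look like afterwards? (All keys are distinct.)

[-21, -10, -8, 17, -5, 49, 48, 38, 36, 15]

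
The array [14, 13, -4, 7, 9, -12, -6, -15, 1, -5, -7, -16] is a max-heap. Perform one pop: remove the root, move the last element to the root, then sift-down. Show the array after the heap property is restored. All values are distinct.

[13, 9, -4, 7, -5, -12, -6, -15, 1, -16, -7]

remove root 14; move last element -16 to root → [-16, 13, -4, 7, 9, -12, -6, -15, 1, -5, -7]
-16 vs larger child 13 at index 1, swap → [13, -16, -4, 7, 9, -12, -6, -15, 1, -5, -7]
-16 vs larger child 9 at index 4, swap → [13, 9, -4, 7, -16, -12, -6, -15, 1, -5, -7]
-16 vs larger child -5 at index 9, swap → [13, 9, -4, 7, -5, -12, -6, -15, 1, -16, -7]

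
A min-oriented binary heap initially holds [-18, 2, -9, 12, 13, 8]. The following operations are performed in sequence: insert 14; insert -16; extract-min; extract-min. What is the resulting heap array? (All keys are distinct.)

[-9, 2, 8, 12, 13, 14]

insert 14:
  append 14 at index 6 → [-18, 2, -9, 12, 13, 8, 14] (no swap needed)
insert -16:
  append -16 at index 7 → [-18, 2, -9, 12, 13, 8, 14, -16]
  -16 < parent 12 at index 3, swap → [-18, 2, -9, -16, 13, 8, 14, 12]
  -16 < parent 2 at index 1, swap → [-18, -16, -9, 2, 13, 8, 14, 12]
extract-min → returns -18:
  remove root -18; move last element 12 to root → [12, -16, -9, 2, 13, 8, 14]
  12 vs smaller child -16 at index 1, swap → [-16, 12, -9, 2, 13, 8, 14]
  12 vs smaller child 2 at index 3, swap → [-16, 2, -9, 12, 13, 8, 14]
extract-min → returns -16:
  remove root -16; move last element 14 to root → [14, 2, -9, 12, 13, 8]
  14 vs smaller child -9 at index 2, swap → [-9, 2, 14, 12, 13, 8]
  14 vs only child 8 at index 5, swap → [-9, 2, 8, 12, 13, 14]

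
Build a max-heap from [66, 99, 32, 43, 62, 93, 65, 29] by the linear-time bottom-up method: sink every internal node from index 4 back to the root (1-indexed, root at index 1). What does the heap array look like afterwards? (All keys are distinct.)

sift down from index 4: already satisfies heap property
sift down from index 3:
  32 vs larger child 93 at index 6, swap → [66, 99, 93, 43, 62, 32, 65, 29]
sift down from index 2: already satisfies heap property
sift down from index 1:
  66 vs larger child 99 at index 2, swap → [99, 66, 93, 43, 62, 32, 65, 29]

[99, 66, 93, 43, 62, 32, 65, 29]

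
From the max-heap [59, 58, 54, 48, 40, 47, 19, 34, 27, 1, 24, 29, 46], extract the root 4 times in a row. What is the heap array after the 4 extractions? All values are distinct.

extract-max #1 returns 59:
  remove root 59; move last element 46 to root → [46, 58, 54, 48, 40, 47, 19, 34, 27, 1, 24, 29]
  46 vs larger child 58 at index 1, swap → [58, 46, 54, 48, 40, 47, 19, 34, 27, 1, 24, 29]
  46 vs larger child 48 at index 3, swap → [58, 48, 54, 46, 40, 47, 19, 34, 27, 1, 24, 29]
extract-max #2 returns 58:
  remove root 58; move last element 29 to root → [29, 48, 54, 46, 40, 47, 19, 34, 27, 1, 24]
  29 vs larger child 54 at index 2, swap → [54, 48, 29, 46, 40, 47, 19, 34, 27, 1, 24]
  29 vs larger child 47 at index 5, swap → [54, 48, 47, 46, 40, 29, 19, 34, 27, 1, 24]
extract-max #3 returns 54:
  remove root 54; move last element 24 to root → [24, 48, 47, 46, 40, 29, 19, 34, 27, 1]
  24 vs larger child 48 at index 1, swap → [48, 24, 47, 46, 40, 29, 19, 34, 27, 1]
  24 vs larger child 46 at index 3, swap → [48, 46, 47, 24, 40, 29, 19, 34, 27, 1]
  24 vs larger child 34 at index 7, swap → [48, 46, 47, 34, 40, 29, 19, 24, 27, 1]
extract-max #4 returns 48:
  remove root 48; move last element 1 to root → [1, 46, 47, 34, 40, 29, 19, 24, 27]
  1 vs larger child 47 at index 2, swap → [47, 46, 1, 34, 40, 29, 19, 24, 27]
  1 vs larger child 29 at index 5, swap → [47, 46, 29, 34, 40, 1, 19, 24, 27]

[47, 46, 29, 34, 40, 1, 19, 24, 27]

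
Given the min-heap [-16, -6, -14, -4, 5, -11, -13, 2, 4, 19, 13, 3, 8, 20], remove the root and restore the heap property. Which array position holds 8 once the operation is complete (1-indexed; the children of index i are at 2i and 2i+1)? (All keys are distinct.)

remove root -16; move last element 20 to root → [20, -6, -14, -4, 5, -11, -13, 2, 4, 19, 13, 3, 8]
20 vs smaller child -14 at index 3, swap → [-14, -6, 20, -4, 5, -11, -13, 2, 4, 19, 13, 3, 8]
20 vs smaller child -13 at index 7, swap → [-14, -6, -13, -4, 5, -11, 20, 2, 4, 19, 13, 3, 8]
resulting array: [-14, -6, -13, -4, 5, -11, 20, 2, 4, 19, 13, 3, 8]

13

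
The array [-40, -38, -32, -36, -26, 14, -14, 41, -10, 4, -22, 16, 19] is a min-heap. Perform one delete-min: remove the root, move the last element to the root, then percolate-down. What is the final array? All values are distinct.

remove root -40; move last element 19 to root → [19, -38, -32, -36, -26, 14, -14, 41, -10, 4, -22, 16]
19 vs smaller child -38 at index 1, swap → [-38, 19, -32, -36, -26, 14, -14, 41, -10, 4, -22, 16]
19 vs smaller child -36 at index 3, swap → [-38, -36, -32, 19, -26, 14, -14, 41, -10, 4, -22, 16]
19 vs smaller child -10 at index 8, swap → [-38, -36, -32, -10, -26, 14, -14, 41, 19, 4, -22, 16]

[-38, -36, -32, -10, -26, 14, -14, 41, 19, 4, -22, 16]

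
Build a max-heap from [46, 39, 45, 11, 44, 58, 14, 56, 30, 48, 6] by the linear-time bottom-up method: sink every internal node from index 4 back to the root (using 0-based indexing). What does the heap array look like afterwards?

[58, 56, 46, 39, 48, 45, 14, 11, 30, 44, 6]

sift down from index 4:
  44 vs larger child 48 at index 9, swap → [46, 39, 45, 11, 48, 58, 14, 56, 30, 44, 6]
sift down from index 3:
  11 vs larger child 56 at index 7, swap → [46, 39, 45, 56, 48, 58, 14, 11, 30, 44, 6]
sift down from index 2:
  45 vs larger child 58 at index 5, swap → [46, 39, 58, 56, 48, 45, 14, 11, 30, 44, 6]
sift down from index 1:
  39 vs larger child 56 at index 3, swap → [46, 56, 58, 39, 48, 45, 14, 11, 30, 44, 6]
sift down from index 0:
  46 vs larger child 58 at index 2, swap → [58, 56, 46, 39, 48, 45, 14, 11, 30, 44, 6]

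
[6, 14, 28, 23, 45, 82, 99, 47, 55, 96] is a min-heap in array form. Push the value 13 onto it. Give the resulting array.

[6, 13, 28, 23, 14, 82, 99, 47, 55, 96, 45]

append 13 at index 10 → [6, 14, 28, 23, 45, 82, 99, 47, 55, 96, 13]
13 < parent 45 at index 4, swap → [6, 14, 28, 23, 13, 82, 99, 47, 55, 96, 45]
13 < parent 14 at index 1, swap → [6, 13, 28, 23, 14, 82, 99, 47, 55, 96, 45]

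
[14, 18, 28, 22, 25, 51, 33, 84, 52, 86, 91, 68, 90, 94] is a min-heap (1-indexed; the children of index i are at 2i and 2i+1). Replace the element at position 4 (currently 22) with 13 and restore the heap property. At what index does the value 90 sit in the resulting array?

13

set index 4 from 22 to 13 → [14, 18, 28, 13, 25, 51, 33, 84, 52, 86, 91, 68, 90, 94]
13 < parent 18 at index 2, swap → [14, 13, 28, 18, 25, 51, 33, 84, 52, 86, 91, 68, 90, 94]
13 < parent 14 at index 1, swap → [13, 14, 28, 18, 25, 51, 33, 84, 52, 86, 91, 68, 90, 94]
resulting array: [13, 14, 28, 18, 25, 51, 33, 84, 52, 86, 91, 68, 90, 94]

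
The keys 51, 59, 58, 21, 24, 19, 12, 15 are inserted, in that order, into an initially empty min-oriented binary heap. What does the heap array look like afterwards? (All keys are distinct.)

[12, 15, 19, 24, 51, 58, 21, 59]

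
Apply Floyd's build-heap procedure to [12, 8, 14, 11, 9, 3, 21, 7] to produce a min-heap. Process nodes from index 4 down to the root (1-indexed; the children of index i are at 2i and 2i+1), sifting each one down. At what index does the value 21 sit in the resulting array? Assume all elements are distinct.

sift down from index 4:
  11 vs only child 7 at index 8, swap → [12, 8, 14, 7, 9, 3, 21, 11]
sift down from index 3:
  14 vs smaller child 3 at index 6, swap → [12, 8, 3, 7, 9, 14, 21, 11]
sift down from index 2:
  8 vs smaller child 7 at index 4, swap → [12, 7, 3, 8, 9, 14, 21, 11]
sift down from index 1:
  12 vs smaller child 3 at index 3, swap → [3, 7, 12, 8, 9, 14, 21, 11]
resulting array: [3, 7, 12, 8, 9, 14, 21, 11]

7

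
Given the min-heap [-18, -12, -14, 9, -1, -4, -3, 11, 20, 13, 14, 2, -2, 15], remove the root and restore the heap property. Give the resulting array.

remove root -18; move last element 15 to root → [15, -12, -14, 9, -1, -4, -3, 11, 20, 13, 14, 2, -2]
15 vs smaller child -14 at index 2, swap → [-14, -12, 15, 9, -1, -4, -3, 11, 20, 13, 14, 2, -2]
15 vs smaller child -4 at index 5, swap → [-14, -12, -4, 9, -1, 15, -3, 11, 20, 13, 14, 2, -2]
15 vs smaller child -2 at index 12, swap → [-14, -12, -4, 9, -1, -2, -3, 11, 20, 13, 14, 2, 15]

[-14, -12, -4, 9, -1, -2, -3, 11, 20, 13, 14, 2, 15]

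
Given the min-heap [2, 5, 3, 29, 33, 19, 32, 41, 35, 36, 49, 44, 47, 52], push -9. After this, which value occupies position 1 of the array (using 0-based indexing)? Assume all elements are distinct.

append -9 at index 14 → [2, 5, 3, 29, 33, 19, 32, 41, 35, 36, 49, 44, 47, 52, -9]
-9 < parent 32 at index 6, swap → [2, 5, 3, 29, 33, 19, -9, 41, 35, 36, 49, 44, 47, 52, 32]
-9 < parent 3 at index 2, swap → [2, 5, -9, 29, 33, 19, 3, 41, 35, 36, 49, 44, 47, 52, 32]
-9 < parent 2 at index 0, swap → [-9, 5, 2, 29, 33, 19, 3, 41, 35, 36, 49, 44, 47, 52, 32]
resulting array: [-9, 5, 2, 29, 33, 19, 3, 41, 35, 36, 49, 44, 47, 52, 32]

5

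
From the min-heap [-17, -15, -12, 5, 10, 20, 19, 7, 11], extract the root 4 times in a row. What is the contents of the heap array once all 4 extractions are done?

extract-min #1 returns -17:
  remove root -17; move last element 11 to root → [11, -15, -12, 5, 10, 20, 19, 7]
  11 vs smaller child -15 at index 1, swap → [-15, 11, -12, 5, 10, 20, 19, 7]
  11 vs smaller child 5 at index 3, swap → [-15, 5, -12, 11, 10, 20, 19, 7]
  11 vs only child 7 at index 7, swap → [-15, 5, -12, 7, 10, 20, 19, 11]
extract-min #2 returns -15:
  remove root -15; move last element 11 to root → [11, 5, -12, 7, 10, 20, 19]
  11 vs smaller child -12 at index 2, swap → [-12, 5, 11, 7, 10, 20, 19]
extract-min #3 returns -12:
  remove root -12; move last element 19 to root → [19, 5, 11, 7, 10, 20]
  19 vs smaller child 5 at index 1, swap → [5, 19, 11, 7, 10, 20]
  19 vs smaller child 7 at index 3, swap → [5, 7, 11, 19, 10, 20]
extract-min #4 returns 5:
  remove root 5; move last element 20 to root → [20, 7, 11, 19, 10]
  20 vs smaller child 7 at index 1, swap → [7, 20, 11, 19, 10]
  20 vs smaller child 10 at index 4, swap → [7, 10, 11, 19, 20]

[7, 10, 11, 19, 20]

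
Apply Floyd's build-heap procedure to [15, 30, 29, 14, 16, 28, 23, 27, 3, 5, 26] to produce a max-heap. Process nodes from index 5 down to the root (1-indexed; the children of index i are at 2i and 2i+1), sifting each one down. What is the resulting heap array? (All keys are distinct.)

sift down from index 5:
  16 vs larger child 26 at index 11, swap → [15, 30, 29, 14, 26, 28, 23, 27, 3, 5, 16]
sift down from index 4:
  14 vs larger child 27 at index 8, swap → [15, 30, 29, 27, 26, 28, 23, 14, 3, 5, 16]
sift down from index 3: already satisfies heap property
sift down from index 2: already satisfies heap property
sift down from index 1:
  15 vs larger child 30 at index 2, swap → [30, 15, 29, 27, 26, 28, 23, 14, 3, 5, 16]
  15 vs larger child 27 at index 4, swap → [30, 27, 29, 15, 26, 28, 23, 14, 3, 5, 16]

[30, 27, 29, 15, 26, 28, 23, 14, 3, 5, 16]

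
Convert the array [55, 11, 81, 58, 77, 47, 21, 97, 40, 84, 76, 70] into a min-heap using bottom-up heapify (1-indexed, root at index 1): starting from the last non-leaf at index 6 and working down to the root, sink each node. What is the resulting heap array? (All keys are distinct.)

sift down from index 6: already satisfies heap property
sift down from index 5:
  77 vs smaller child 76 at index 11, swap → [55, 11, 81, 58, 76, 47, 21, 97, 40, 84, 77, 70]
sift down from index 4:
  58 vs smaller child 40 at index 9, swap → [55, 11, 81, 40, 76, 47, 21, 97, 58, 84, 77, 70]
sift down from index 3:
  81 vs smaller child 21 at index 7, swap → [55, 11, 21, 40, 76, 47, 81, 97, 58, 84, 77, 70]
sift down from index 2: already satisfies heap property
sift down from index 1:
  55 vs smaller child 11 at index 2, swap → [11, 55, 21, 40, 76, 47, 81, 97, 58, 84, 77, 70]
  55 vs smaller child 40 at index 4, swap → [11, 40, 21, 55, 76, 47, 81, 97, 58, 84, 77, 70]

[11, 40, 21, 55, 76, 47, 81, 97, 58, 84, 77, 70]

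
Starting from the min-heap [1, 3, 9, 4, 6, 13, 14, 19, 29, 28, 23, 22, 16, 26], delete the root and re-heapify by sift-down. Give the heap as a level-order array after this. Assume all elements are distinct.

remove root 1; move last element 26 to root → [26, 3, 9, 4, 6, 13, 14, 19, 29, 28, 23, 22, 16]
26 vs smaller child 3 at index 1, swap → [3, 26, 9, 4, 6, 13, 14, 19, 29, 28, 23, 22, 16]
26 vs smaller child 4 at index 3, swap → [3, 4, 9, 26, 6, 13, 14, 19, 29, 28, 23, 22, 16]
26 vs smaller child 19 at index 7, swap → [3, 4, 9, 19, 6, 13, 14, 26, 29, 28, 23, 22, 16]

[3, 4, 9, 19, 6, 13, 14, 26, 29, 28, 23, 22, 16]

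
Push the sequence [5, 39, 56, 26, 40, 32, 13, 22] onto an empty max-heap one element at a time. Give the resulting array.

[56, 40, 39, 22, 26, 32, 13, 5]

Insert 5:
  append 5 at index 0 → [5] (no swap needed)
Insert 39:
  append 39 at index 1 → [5, 39]
  39 > parent 5 at index 0, swap → [39, 5]
Insert 56:
  append 56 at index 2 → [39, 5, 56]
  56 > parent 39 at index 0, swap → [56, 5, 39]
Insert 26:
  append 26 at index 3 → [56, 5, 39, 26]
  26 > parent 5 at index 1, swap → [56, 26, 39, 5]
Insert 40:
  append 40 at index 4 → [56, 26, 39, 5, 40]
  40 > parent 26 at index 1, swap → [56, 40, 39, 5, 26]
Insert 32:
  append 32 at index 5 → [56, 40, 39, 5, 26, 32] (no swap needed)
Insert 13:
  append 13 at index 6 → [56, 40, 39, 5, 26, 32, 13] (no swap needed)
Insert 22:
  append 22 at index 7 → [56, 40, 39, 5, 26, 32, 13, 22]
  22 > parent 5 at index 3, swap → [56, 40, 39, 22, 26, 32, 13, 5]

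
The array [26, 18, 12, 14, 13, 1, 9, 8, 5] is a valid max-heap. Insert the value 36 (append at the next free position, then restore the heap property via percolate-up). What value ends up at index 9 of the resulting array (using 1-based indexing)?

append 36 at index 10 → [26, 18, 12, 14, 13, 1, 9, 8, 5, 36]
36 > parent 13 at index 5, swap → [26, 18, 12, 14, 36, 1, 9, 8, 5, 13]
36 > parent 18 at index 2, swap → [26, 36, 12, 14, 18, 1, 9, 8, 5, 13]
36 > parent 26 at index 1, swap → [36, 26, 12, 14, 18, 1, 9, 8, 5, 13]
resulting array: [36, 26, 12, 14, 18, 1, 9, 8, 5, 13]

5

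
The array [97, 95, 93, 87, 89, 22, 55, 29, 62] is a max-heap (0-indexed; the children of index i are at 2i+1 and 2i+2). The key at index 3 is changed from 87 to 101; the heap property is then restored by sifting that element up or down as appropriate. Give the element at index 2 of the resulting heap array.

93

set index 3 from 87 to 101 → [97, 95, 93, 101, 89, 22, 55, 29, 62]
101 > parent 95 at index 1, swap → [97, 101, 93, 95, 89, 22, 55, 29, 62]
101 > parent 97 at index 0, swap → [101, 97, 93, 95, 89, 22, 55, 29, 62]
resulting array: [101, 97, 93, 95, 89, 22, 55, 29, 62]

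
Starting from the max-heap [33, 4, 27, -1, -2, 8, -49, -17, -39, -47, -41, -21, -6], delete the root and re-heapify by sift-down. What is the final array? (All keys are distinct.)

[27, 4, 8, -1, -2, -6, -49, -17, -39, -47, -41, -21]

remove root 33; move last element -6 to root → [-6, 4, 27, -1, -2, 8, -49, -17, -39, -47, -41, -21]
-6 vs larger child 27 at index 2, swap → [27, 4, -6, -1, -2, 8, -49, -17, -39, -47, -41, -21]
-6 vs larger child 8 at index 5, swap → [27, 4, 8, -1, -2, -6, -49, -17, -39, -47, -41, -21]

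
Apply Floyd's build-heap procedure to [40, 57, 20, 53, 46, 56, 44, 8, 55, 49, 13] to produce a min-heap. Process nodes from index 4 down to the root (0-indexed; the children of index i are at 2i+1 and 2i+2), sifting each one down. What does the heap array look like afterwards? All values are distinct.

sift down from index 4:
  46 vs smaller child 13 at index 10, swap → [40, 57, 20, 53, 13, 56, 44, 8, 55, 49, 46]
sift down from index 3:
  53 vs smaller child 8 at index 7, swap → [40, 57, 20, 8, 13, 56, 44, 53, 55, 49, 46]
sift down from index 2: already satisfies heap property
sift down from index 1:
  57 vs smaller child 8 at index 3, swap → [40, 8, 20, 57, 13, 56, 44, 53, 55, 49, 46]
  57 vs smaller child 53 at index 7, swap → [40, 8, 20, 53, 13, 56, 44, 57, 55, 49, 46]
sift down from index 0:
  40 vs smaller child 8 at index 1, swap → [8, 40, 20, 53, 13, 56, 44, 57, 55, 49, 46]
  40 vs smaller child 13 at index 4, swap → [8, 13, 20, 53, 40, 56, 44, 57, 55, 49, 46]

[8, 13, 20, 53, 40, 56, 44, 57, 55, 49, 46]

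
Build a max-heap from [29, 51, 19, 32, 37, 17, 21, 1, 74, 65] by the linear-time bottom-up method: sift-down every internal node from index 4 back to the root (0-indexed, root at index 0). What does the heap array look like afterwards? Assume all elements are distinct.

sift down from index 4:
  37 vs only child 65 at index 9, swap → [29, 51, 19, 32, 65, 17, 21, 1, 74, 37]
sift down from index 3:
  32 vs larger child 74 at index 8, swap → [29, 51, 19, 74, 65, 17, 21, 1, 32, 37]
sift down from index 2:
  19 vs larger child 21 at index 6, swap → [29, 51, 21, 74, 65, 17, 19, 1, 32, 37]
sift down from index 1:
  51 vs larger child 74 at index 3, swap → [29, 74, 21, 51, 65, 17, 19, 1, 32, 37]
sift down from index 0:
  29 vs larger child 74 at index 1, swap → [74, 29, 21, 51, 65, 17, 19, 1, 32, 37]
  29 vs larger child 65 at index 4, swap → [74, 65, 21, 51, 29, 17, 19, 1, 32, 37]
  29 vs only child 37 at index 9, swap → [74, 65, 21, 51, 37, 17, 19, 1, 32, 29]

[74, 65, 21, 51, 37, 17, 19, 1, 32, 29]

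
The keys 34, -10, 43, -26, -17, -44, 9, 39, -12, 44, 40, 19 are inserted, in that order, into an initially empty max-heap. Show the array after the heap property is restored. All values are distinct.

Insert 34:
  append 34 at index 0 → [34] (no swap needed)
Insert -10:
  append -10 at index 1 → [34, -10] (no swap needed)
Insert 43:
  append 43 at index 2 → [34, -10, 43]
  43 > parent 34 at index 0, swap → [43, -10, 34]
Insert -26:
  append -26 at index 3 → [43, -10, 34, -26] (no swap needed)
Insert -17:
  append -17 at index 4 → [43, -10, 34, -26, -17] (no swap needed)
Insert -44:
  append -44 at index 5 → [43, -10, 34, -26, -17, -44] (no swap needed)
Insert 9:
  append 9 at index 6 → [43, -10, 34, -26, -17, -44, 9] (no swap needed)
Insert 39:
  append 39 at index 7 → [43, -10, 34, -26, -17, -44, 9, 39]
  39 > parent -26 at index 3, swap → [43, -10, 34, 39, -17, -44, 9, -26]
  39 > parent -10 at index 1, swap → [43, 39, 34, -10, -17, -44, 9, -26]
Insert -12:
  append -12 at index 8 → [43, 39, 34, -10, -17, -44, 9, -26, -12] (no swap needed)
Insert 44:
  append 44 at index 9 → [43, 39, 34, -10, -17, -44, 9, -26, -12, 44]
  44 > parent -17 at index 4, swap → [43, 39, 34, -10, 44, -44, 9, -26, -12, -17]
  44 > parent 39 at index 1, swap → [43, 44, 34, -10, 39, -44, 9, -26, -12, -17]
  44 > parent 43 at index 0, swap → [44, 43, 34, -10, 39, -44, 9, -26, -12, -17]
Insert 40:
  append 40 at index 10 → [44, 43, 34, -10, 39, -44, 9, -26, -12, -17, 40]
  40 > parent 39 at index 4, swap → [44, 43, 34, -10, 40, -44, 9, -26, -12, -17, 39]
Insert 19:
  append 19 at index 11 → [44, 43, 34, -10, 40, -44, 9, -26, -12, -17, 39, 19]
  19 > parent -44 at index 5, swap → [44, 43, 34, -10, 40, 19, 9, -26, -12, -17, 39, -44]

[44, 43, 34, -10, 40, 19, 9, -26, -12, -17, 39, -44]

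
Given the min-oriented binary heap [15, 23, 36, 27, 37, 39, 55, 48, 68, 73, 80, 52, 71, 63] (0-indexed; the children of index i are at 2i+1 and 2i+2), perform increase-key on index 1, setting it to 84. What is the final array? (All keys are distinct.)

set index 1 from 23 to 84 → [15, 84, 36, 27, 37, 39, 55, 48, 68, 73, 80, 52, 71, 63]
84 vs smaller child 27 at index 3, swap → [15, 27, 36, 84, 37, 39, 55, 48, 68, 73, 80, 52, 71, 63]
84 vs smaller child 48 at index 7, swap → [15, 27, 36, 48, 37, 39, 55, 84, 68, 73, 80, 52, 71, 63]

[15, 27, 36, 48, 37, 39, 55, 84, 68, 73, 80, 52, 71, 63]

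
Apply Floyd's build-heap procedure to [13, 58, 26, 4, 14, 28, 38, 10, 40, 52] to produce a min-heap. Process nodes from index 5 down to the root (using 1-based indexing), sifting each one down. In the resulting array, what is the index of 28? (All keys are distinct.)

sift down from index 5: already satisfies heap property
sift down from index 4: already satisfies heap property
sift down from index 3: already satisfies heap property
sift down from index 2:
  58 vs smaller child 4 at index 4, swap → [13, 4, 26, 58, 14, 28, 38, 10, 40, 52]
  58 vs smaller child 10 at index 8, swap → [13, 4, 26, 10, 14, 28, 38, 58, 40, 52]
sift down from index 1:
  13 vs smaller child 4 at index 2, swap → [4, 13, 26, 10, 14, 28, 38, 58, 40, 52]
  13 vs smaller child 10 at index 4, swap → [4, 10, 26, 13, 14, 28, 38, 58, 40, 52]
resulting array: [4, 10, 26, 13, 14, 28, 38, 58, 40, 52]

6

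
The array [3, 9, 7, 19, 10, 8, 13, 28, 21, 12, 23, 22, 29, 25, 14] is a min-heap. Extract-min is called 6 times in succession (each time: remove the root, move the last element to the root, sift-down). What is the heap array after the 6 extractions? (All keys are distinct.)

[13, 19, 14, 21, 22, 29, 25, 28, 23]

extract-min #1 returns 3:
  remove root 3; move last element 14 to root → [14, 9, 7, 19, 10, 8, 13, 28, 21, 12, 23, 22, 29, 25]
  14 vs smaller child 7 at index 2, swap → [7, 9, 14, 19, 10, 8, 13, 28, 21, 12, 23, 22, 29, 25]
  14 vs smaller child 8 at index 5, swap → [7, 9, 8, 19, 10, 14, 13, 28, 21, 12, 23, 22, 29, 25]
extract-min #2 returns 7:
  remove root 7; move last element 25 to root → [25, 9, 8, 19, 10, 14, 13, 28, 21, 12, 23, 22, 29]
  25 vs smaller child 8 at index 2, swap → [8, 9, 25, 19, 10, 14, 13, 28, 21, 12, 23, 22, 29]
  25 vs smaller child 13 at index 6, swap → [8, 9, 13, 19, 10, 14, 25, 28, 21, 12, 23, 22, 29]
extract-min #3 returns 8:
  remove root 8; move last element 29 to root → [29, 9, 13, 19, 10, 14, 25, 28, 21, 12, 23, 22]
  29 vs smaller child 9 at index 1, swap → [9, 29, 13, 19, 10, 14, 25, 28, 21, 12, 23, 22]
  29 vs smaller child 10 at index 4, swap → [9, 10, 13, 19, 29, 14, 25, 28, 21, 12, 23, 22]
  29 vs smaller child 12 at index 9, swap → [9, 10, 13, 19, 12, 14, 25, 28, 21, 29, 23, 22]
extract-min #4 returns 9:
  remove root 9; move last element 22 to root → [22, 10, 13, 19, 12, 14, 25, 28, 21, 29, 23]
  22 vs smaller child 10 at index 1, swap → [10, 22, 13, 19, 12, 14, 25, 28, 21, 29, 23]
  22 vs smaller child 12 at index 4, swap → [10, 12, 13, 19, 22, 14, 25, 28, 21, 29, 23]
extract-min #5 returns 10:
  remove root 10; move last element 23 to root → [23, 12, 13, 19, 22, 14, 25, 28, 21, 29]
  23 vs smaller child 12 at index 1, swap → [12, 23, 13, 19, 22, 14, 25, 28, 21, 29]
  23 vs smaller child 19 at index 3, swap → [12, 19, 13, 23, 22, 14, 25, 28, 21, 29]
  23 vs smaller child 21 at index 8, swap → [12, 19, 13, 21, 22, 14, 25, 28, 23, 29]
extract-min #6 returns 12:
  remove root 12; move last element 29 to root → [29, 19, 13, 21, 22, 14, 25, 28, 23]
  29 vs smaller child 13 at index 2, swap → [13, 19, 29, 21, 22, 14, 25, 28, 23]
  29 vs smaller child 14 at index 5, swap → [13, 19, 14, 21, 22, 29, 25, 28, 23]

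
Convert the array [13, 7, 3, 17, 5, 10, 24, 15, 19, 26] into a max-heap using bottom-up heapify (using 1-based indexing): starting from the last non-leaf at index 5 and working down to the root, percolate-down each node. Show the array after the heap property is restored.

[26, 19, 24, 17, 7, 10, 3, 15, 13, 5]

sift down from index 5:
  5 vs only child 26 at index 10, swap → [13, 7, 3, 17, 26, 10, 24, 15, 19, 5]
sift down from index 4:
  17 vs larger child 19 at index 9, swap → [13, 7, 3, 19, 26, 10, 24, 15, 17, 5]
sift down from index 3:
  3 vs larger child 24 at index 7, swap → [13, 7, 24, 19, 26, 10, 3, 15, 17, 5]
sift down from index 2:
  7 vs larger child 26 at index 5, swap → [13, 26, 24, 19, 7, 10, 3, 15, 17, 5]
sift down from index 1:
  13 vs larger child 26 at index 2, swap → [26, 13, 24, 19, 7, 10, 3, 15, 17, 5]
  13 vs larger child 19 at index 4, swap → [26, 19, 24, 13, 7, 10, 3, 15, 17, 5]
  13 vs larger child 17 at index 9, swap → [26, 19, 24, 17, 7, 10, 3, 15, 13, 5]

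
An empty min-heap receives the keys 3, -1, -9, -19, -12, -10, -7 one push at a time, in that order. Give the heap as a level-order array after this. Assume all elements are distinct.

Insert 3:
  append 3 at index 0 → [3] (no swap needed)
Insert -1:
  append -1 at index 1 → [3, -1]
  -1 < parent 3 at index 0, swap → [-1, 3]
Insert -9:
  append -9 at index 2 → [-1, 3, -9]
  -9 < parent -1 at index 0, swap → [-9, 3, -1]
Insert -19:
  append -19 at index 3 → [-9, 3, -1, -19]
  -19 < parent 3 at index 1, swap → [-9, -19, -1, 3]
  -19 < parent -9 at index 0, swap → [-19, -9, -1, 3]
Insert -12:
  append -12 at index 4 → [-19, -9, -1, 3, -12]
  -12 < parent -9 at index 1, swap → [-19, -12, -1, 3, -9]
Insert -10:
  append -10 at index 5 → [-19, -12, -1, 3, -9, -10]
  -10 < parent -1 at index 2, swap → [-19, -12, -10, 3, -9, -1]
Insert -7:
  append -7 at index 6 → [-19, -12, -10, 3, -9, -1, -7] (no swap needed)

[-19, -12, -10, 3, -9, -1, -7]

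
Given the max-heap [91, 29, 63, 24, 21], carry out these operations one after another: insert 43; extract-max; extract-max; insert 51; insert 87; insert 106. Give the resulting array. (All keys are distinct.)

insert 43:
  append 43 at index 5 → [91, 29, 63, 24, 21, 43] (no swap needed)
extract-max → returns 91:
  remove root 91; move last element 43 to root → [43, 29, 63, 24, 21]
  43 vs larger child 63 at index 2, swap → [63, 29, 43, 24, 21]
extract-max → returns 63:
  remove root 63; move last element 21 to root → [21, 29, 43, 24]
  21 vs larger child 43 at index 2, swap → [43, 29, 21, 24]
insert 51:
  append 51 at index 4 → [43, 29, 21, 24, 51]
  51 > parent 29 at index 1, swap → [43, 51, 21, 24, 29]
  51 > parent 43 at index 0, swap → [51, 43, 21, 24, 29]
insert 87:
  append 87 at index 5 → [51, 43, 21, 24, 29, 87]
  87 > parent 21 at index 2, swap → [51, 43, 87, 24, 29, 21]
  87 > parent 51 at index 0, swap → [87, 43, 51, 24, 29, 21]
insert 106:
  append 106 at index 6 → [87, 43, 51, 24, 29, 21, 106]
  106 > parent 51 at index 2, swap → [87, 43, 106, 24, 29, 21, 51]
  106 > parent 87 at index 0, swap → [106, 43, 87, 24, 29, 21, 51]

[106, 43, 87, 24, 29, 21, 51]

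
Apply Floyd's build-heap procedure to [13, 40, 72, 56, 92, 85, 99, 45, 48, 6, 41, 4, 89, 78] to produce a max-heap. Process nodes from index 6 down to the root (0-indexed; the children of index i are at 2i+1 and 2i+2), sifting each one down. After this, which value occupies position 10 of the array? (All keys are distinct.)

sift down from index 6: already satisfies heap property
sift down from index 5:
  85 vs larger child 89 at index 12, swap → [13, 40, 72, 56, 92, 89, 99, 45, 48, 6, 41, 4, 85, 78]
sift down from index 4: already satisfies heap property
sift down from index 3: already satisfies heap property
sift down from index 2:
  72 vs larger child 99 at index 6, swap → [13, 40, 99, 56, 92, 89, 72, 45, 48, 6, 41, 4, 85, 78]
  72 vs only child 78 at index 13, swap → [13, 40, 99, 56, 92, 89, 78, 45, 48, 6, 41, 4, 85, 72]
sift down from index 1:
  40 vs larger child 92 at index 4, swap → [13, 92, 99, 56, 40, 89, 78, 45, 48, 6, 41, 4, 85, 72]
  40 vs larger child 41 at index 10, swap → [13, 92, 99, 56, 41, 89, 78, 45, 48, 6, 40, 4, 85, 72]
sift down from index 0:
  13 vs larger child 99 at index 2, swap → [99, 92, 13, 56, 41, 89, 78, 45, 48, 6, 40, 4, 85, 72]
  13 vs larger child 89 at index 5, swap → [99, 92, 89, 56, 41, 13, 78, 45, 48, 6, 40, 4, 85, 72]
  13 vs larger child 85 at index 12, swap → [99, 92, 89, 56, 41, 85, 78, 45, 48, 6, 40, 4, 13, 72]
resulting array: [99, 92, 89, 56, 41, 85, 78, 45, 48, 6, 40, 4, 13, 72]

40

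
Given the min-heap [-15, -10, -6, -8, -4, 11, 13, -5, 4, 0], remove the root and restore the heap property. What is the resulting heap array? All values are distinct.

remove root -15; move last element 0 to root → [0, -10, -6, -8, -4, 11, 13, -5, 4]
0 vs smaller child -10 at index 1, swap → [-10, 0, -6, -8, -4, 11, 13, -5, 4]
0 vs smaller child -8 at index 3, swap → [-10, -8, -6, 0, -4, 11, 13, -5, 4]
0 vs smaller child -5 at index 7, swap → [-10, -8, -6, -5, -4, 11, 13, 0, 4]

[-10, -8, -6, -5, -4, 11, 13, 0, 4]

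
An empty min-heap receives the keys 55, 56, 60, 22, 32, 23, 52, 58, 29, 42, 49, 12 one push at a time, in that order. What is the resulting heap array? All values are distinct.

[12, 29, 22, 32, 42, 23, 52, 58, 56, 55, 49, 60]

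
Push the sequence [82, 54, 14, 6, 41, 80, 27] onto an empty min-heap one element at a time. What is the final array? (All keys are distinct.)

[6, 14, 27, 82, 41, 80, 54]

Insert 82:
  append 82 at index 0 → [82] (no swap needed)
Insert 54:
  append 54 at index 1 → [82, 54]
  54 < parent 82 at index 0, swap → [54, 82]
Insert 14:
  append 14 at index 2 → [54, 82, 14]
  14 < parent 54 at index 0, swap → [14, 82, 54]
Insert 6:
  append 6 at index 3 → [14, 82, 54, 6]
  6 < parent 82 at index 1, swap → [14, 6, 54, 82]
  6 < parent 14 at index 0, swap → [6, 14, 54, 82]
Insert 41:
  append 41 at index 4 → [6, 14, 54, 82, 41] (no swap needed)
Insert 80:
  append 80 at index 5 → [6, 14, 54, 82, 41, 80] (no swap needed)
Insert 27:
  append 27 at index 6 → [6, 14, 54, 82, 41, 80, 27]
  27 < parent 54 at index 2, swap → [6, 14, 27, 82, 41, 80, 54]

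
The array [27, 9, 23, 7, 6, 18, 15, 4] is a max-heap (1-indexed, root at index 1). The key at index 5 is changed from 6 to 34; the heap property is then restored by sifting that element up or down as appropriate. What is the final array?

set index 5 from 6 to 34 → [27, 9, 23, 7, 34, 18, 15, 4]
34 > parent 9 at index 2, swap → [27, 34, 23, 7, 9, 18, 15, 4]
34 > parent 27 at index 1, swap → [34, 27, 23, 7, 9, 18, 15, 4]

[34, 27, 23, 7, 9, 18, 15, 4]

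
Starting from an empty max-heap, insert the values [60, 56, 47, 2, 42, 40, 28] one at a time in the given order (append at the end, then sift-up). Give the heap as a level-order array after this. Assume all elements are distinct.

[60, 56, 47, 2, 42, 40, 28]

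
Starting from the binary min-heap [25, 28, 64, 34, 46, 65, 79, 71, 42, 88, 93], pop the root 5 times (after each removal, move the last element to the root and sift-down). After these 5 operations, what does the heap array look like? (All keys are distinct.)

[64, 71, 65, 88, 93, 79]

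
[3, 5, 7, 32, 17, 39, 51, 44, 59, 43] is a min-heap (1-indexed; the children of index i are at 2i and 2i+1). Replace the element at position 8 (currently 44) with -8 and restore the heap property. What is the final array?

set index 8 from 44 to -8 → [3, 5, 7, 32, 17, 39, 51, -8, 59, 43]
-8 < parent 32 at index 4, swap → [3, 5, 7, -8, 17, 39, 51, 32, 59, 43]
-8 < parent 5 at index 2, swap → [3, -8, 7, 5, 17, 39, 51, 32, 59, 43]
-8 < parent 3 at index 1, swap → [-8, 3, 7, 5, 17, 39, 51, 32, 59, 43]

[-8, 3, 7, 5, 17, 39, 51, 32, 59, 43]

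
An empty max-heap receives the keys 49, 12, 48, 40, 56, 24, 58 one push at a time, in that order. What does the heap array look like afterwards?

[58, 49, 56, 12, 40, 24, 48]

Insert 49:
  append 49 at index 0 → [49] (no swap needed)
Insert 12:
  append 12 at index 1 → [49, 12] (no swap needed)
Insert 48:
  append 48 at index 2 → [49, 12, 48] (no swap needed)
Insert 40:
  append 40 at index 3 → [49, 12, 48, 40]
  40 > parent 12 at index 1, swap → [49, 40, 48, 12]
Insert 56:
  append 56 at index 4 → [49, 40, 48, 12, 56]
  56 > parent 40 at index 1, swap → [49, 56, 48, 12, 40]
  56 > parent 49 at index 0, swap → [56, 49, 48, 12, 40]
Insert 24:
  append 24 at index 5 → [56, 49, 48, 12, 40, 24] (no swap needed)
Insert 58:
  append 58 at index 6 → [56, 49, 48, 12, 40, 24, 58]
  58 > parent 48 at index 2, swap → [56, 49, 58, 12, 40, 24, 48]
  58 > parent 56 at index 0, swap → [58, 49, 56, 12, 40, 24, 48]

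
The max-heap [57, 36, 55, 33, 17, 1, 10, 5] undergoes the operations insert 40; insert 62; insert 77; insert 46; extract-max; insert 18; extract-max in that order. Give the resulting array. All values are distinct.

insert 40:
  append 40 at index 8 → [57, 36, 55, 33, 17, 1, 10, 5, 40]
  40 > parent 33 at index 3, swap → [57, 36, 55, 40, 17, 1, 10, 5, 33]
  40 > parent 36 at index 1, swap → [57, 40, 55, 36, 17, 1, 10, 5, 33]
insert 62:
  append 62 at index 9 → [57, 40, 55, 36, 17, 1, 10, 5, 33, 62]
  62 > parent 17 at index 4, swap → [57, 40, 55, 36, 62, 1, 10, 5, 33, 17]
  62 > parent 40 at index 1, swap → [57, 62, 55, 36, 40, 1, 10, 5, 33, 17]
  62 > parent 57 at index 0, swap → [62, 57, 55, 36, 40, 1, 10, 5, 33, 17]
insert 77:
  append 77 at index 10 → [62, 57, 55, 36, 40, 1, 10, 5, 33, 17, 77]
  77 > parent 40 at index 4, swap → [62, 57, 55, 36, 77, 1, 10, 5, 33, 17, 40]
  77 > parent 57 at index 1, swap → [62, 77, 55, 36, 57, 1, 10, 5, 33, 17, 40]
  77 > parent 62 at index 0, swap → [77, 62, 55, 36, 57, 1, 10, 5, 33, 17, 40]
insert 46:
  append 46 at index 11 → [77, 62, 55, 36, 57, 1, 10, 5, 33, 17, 40, 46]
  46 > parent 1 at index 5, swap → [77, 62, 55, 36, 57, 46, 10, 5, 33, 17, 40, 1]
extract-max → returns 77:
  remove root 77; move last element 1 to root → [1, 62, 55, 36, 57, 46, 10, 5, 33, 17, 40]
  1 vs larger child 62 at index 1, swap → [62, 1, 55, 36, 57, 46, 10, 5, 33, 17, 40]
  1 vs larger child 57 at index 4, swap → [62, 57, 55, 36, 1, 46, 10, 5, 33, 17, 40]
  1 vs larger child 40 at index 10, swap → [62, 57, 55, 36, 40, 46, 10, 5, 33, 17, 1]
insert 18:
  append 18 at index 11 → [62, 57, 55, 36, 40, 46, 10, 5, 33, 17, 1, 18] (no swap needed)
extract-max → returns 62:
  remove root 62; move last element 18 to root → [18, 57, 55, 36, 40, 46, 10, 5, 33, 17, 1]
  18 vs larger child 57 at index 1, swap → [57, 18, 55, 36, 40, 46, 10, 5, 33, 17, 1]
  18 vs larger child 40 at index 4, swap → [57, 40, 55, 36, 18, 46, 10, 5, 33, 17, 1]

[57, 40, 55, 36, 18, 46, 10, 5, 33, 17, 1]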